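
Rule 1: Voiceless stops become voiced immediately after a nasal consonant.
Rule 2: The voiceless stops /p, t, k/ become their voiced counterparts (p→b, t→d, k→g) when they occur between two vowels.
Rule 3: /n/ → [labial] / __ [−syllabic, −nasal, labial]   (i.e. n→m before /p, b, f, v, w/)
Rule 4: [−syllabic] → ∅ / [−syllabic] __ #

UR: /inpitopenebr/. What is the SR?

Rule 1 (post-nasal voicing): /p/ is a voiceless stop immediately after the nasal /n/, so it voices to [b]. /inpitopenebr/ → inbitopenebr.
Rule 2 (intervocalic voicing): /t/ is a voiceless stop between vowels /i/ and /o/, so it voices to [d]. /p/ is a voiceless stop between vowels /o/ and /e/, so it voices to [b]. /inbitopenebr/ → inbidobenebr.
Rule 3 (nasal place assimilation): /n/ precedes the labial consonant /b/, so it assimilates in place to [m]. /inbidobenebr/ → imbidobenebr.
Rule 4 (final cluster simplification): /r/ is the second consonant of a word-final cluster /br/, so it deletes. /imbidobenebr/ → imbidobeneb.

imbidobeneb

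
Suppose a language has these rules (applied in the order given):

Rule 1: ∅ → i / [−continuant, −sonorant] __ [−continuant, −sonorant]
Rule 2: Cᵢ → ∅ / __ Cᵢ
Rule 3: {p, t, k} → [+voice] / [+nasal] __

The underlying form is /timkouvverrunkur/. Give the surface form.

Rule 1 (stop-cluster i-epenthesis): no segment meets the environment; /timkouvverrunkur/ is unchanged.
Rule 2 (degemination): /vv/ is a geminate; the first /v/ deletes. /rr/ is a geminate; the first /r/ deletes. /timkouvverrunkur/ → timkouverunkur.
Rule 3 (post-nasal voicing): /k/ is a voiceless stop immediately after the nasal /m/, so it voices to [g]. /k/ is a voiceless stop immediately after the nasal /n/, so it voices to [g]. /timkouverunkur/ → timgouverungur.

timgouverungur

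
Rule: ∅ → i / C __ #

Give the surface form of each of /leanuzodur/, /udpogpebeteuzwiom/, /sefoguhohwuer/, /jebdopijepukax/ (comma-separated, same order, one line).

/leanuzodur/: the form ends in the consonant /r/, so [i] is inserted word-finally. → [leanuzoduri].
/udpogpebeteuzwiom/: the form ends in the consonant /m/, so [i] is inserted word-finally. → [udpogpebeteuzwiomi].
/sefoguhohwuer/: the form ends in the consonant /r/, so [i] is inserted word-finally. → [sefoguhohwueri].
/jebdopijepukax/: the form ends in the consonant /x/, so [i] is inserted word-finally. → [jebdopijepukaxi].

leanuzoduri, udpogpebeteuzwiomi, sefoguhohwueri, jebdopijepukaxi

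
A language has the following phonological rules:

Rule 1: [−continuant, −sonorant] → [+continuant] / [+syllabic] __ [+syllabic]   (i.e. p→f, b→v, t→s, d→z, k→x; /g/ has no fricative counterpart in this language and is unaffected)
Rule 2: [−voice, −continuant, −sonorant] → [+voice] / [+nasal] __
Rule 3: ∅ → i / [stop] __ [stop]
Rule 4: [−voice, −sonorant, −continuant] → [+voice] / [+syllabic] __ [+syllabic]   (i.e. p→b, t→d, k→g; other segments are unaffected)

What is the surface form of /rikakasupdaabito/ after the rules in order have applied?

rixaxasubidaaviso

Rule 1 (intervocalic spirantization): /k/ is a stop between vowels /i/ and /a/, so it spirantizes to the fricative [x]. /k/ is a stop between vowels /a/ and /a/, so it spirantizes to the fricative [x]. /b/ is a stop between vowels /a/ and /i/, so it spirantizes to the fricative [v]. /t/ is a stop between vowels /i/ and /o/, so it spirantizes to the fricative [s]. /rikakasupdaabito/ → rixaxasupdaaviso.
Rule 2 (post-nasal voicing): no segment meets the environment; /rixaxasupdaaviso/ is unchanged.
Rule 3 (stop-cluster i-epenthesis): /p/ and /d/ form a stop–stop cluster, so [i] is inserted between them. /rixaxasupdaaviso/ → rixaxasupidaaviso.
Rule 4 (intervocalic voicing): /p/ is a voiceless stop between vowels /u/ and /i/, so it voices to [b]. /rixaxasupidaaviso/ → rixaxasubidaaviso.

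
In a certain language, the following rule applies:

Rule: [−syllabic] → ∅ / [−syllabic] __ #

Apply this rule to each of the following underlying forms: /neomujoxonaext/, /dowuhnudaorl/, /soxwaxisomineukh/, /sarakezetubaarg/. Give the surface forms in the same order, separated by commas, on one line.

neomujoxonaex, dowuhnudaor, soxwaxisomineuk, sarakezetubaar

/neomujoxonaext/: /t/ is the second consonant of a word-final cluster /xt/, so it deletes. → [neomujoxonaex].
/dowuhnudaorl/: /l/ is the second consonant of a word-final cluster /rl/, so it deletes. → [dowuhnudaor].
/soxwaxisomineukh/: /h/ is the second consonant of a word-final cluster /kh/, so it deletes. → [soxwaxisomineuk].
/sarakezetubaarg/: /g/ is the second consonant of a word-final cluster /rg/, so it deletes. → [sarakezetubaar].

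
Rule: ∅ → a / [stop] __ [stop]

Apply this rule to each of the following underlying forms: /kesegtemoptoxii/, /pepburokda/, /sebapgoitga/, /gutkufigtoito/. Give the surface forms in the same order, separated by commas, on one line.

kesegatemopatoxii, pepaburokada, sebapagoitaga, gutakufigatoito

/kesegtemoptoxii/: /g/ and /t/ form a stop–stop cluster, so [a] is inserted between them. /p/ and /t/ form a stop–stop cluster, so [a] is inserted between them. → [kesegatemopatoxii].
/pepburokda/: /p/ and /b/ form a stop–stop cluster, so [a] is inserted between them. /k/ and /d/ form a stop–stop cluster, so [a] is inserted between them. → [pepaburokada].
/sebapgoitga/: /p/ and /g/ form a stop–stop cluster, so [a] is inserted between them. /t/ and /g/ form a stop–stop cluster, so [a] is inserted between them. → [sebapagoitaga].
/gutkufigtoito/: /t/ and /k/ form a stop–stop cluster, so [a] is inserted between them. /g/ and /t/ form a stop–stop cluster, so [a] is inserted between them. → [gutakufigatoito].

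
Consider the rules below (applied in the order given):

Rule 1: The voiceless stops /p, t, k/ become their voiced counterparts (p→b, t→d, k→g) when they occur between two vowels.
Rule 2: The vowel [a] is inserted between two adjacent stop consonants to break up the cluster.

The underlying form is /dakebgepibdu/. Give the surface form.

dagebagebibadu

Rule 1 (intervocalic voicing): /k/ is a voiceless stop between vowels /a/ and /e/, so it voices to [g]. /p/ is a voiceless stop between vowels /e/ and /i/, so it voices to [b]. /dakebgepibdu/ → dagebgebibdu.
Rule 2 (stop-cluster a-epenthesis): /b/ and /g/ form a stop–stop cluster, so [a] is inserted between them. /b/ and /d/ form a stop–stop cluster, so [a] is inserted between them. /dagebgebibdu/ → dagebagebibadu.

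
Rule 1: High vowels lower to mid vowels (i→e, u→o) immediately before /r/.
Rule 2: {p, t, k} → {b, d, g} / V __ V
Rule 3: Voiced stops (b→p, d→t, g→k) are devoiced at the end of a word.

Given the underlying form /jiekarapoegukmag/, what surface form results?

jiegaraboegukmak

Rule 1 (pre-rhotic lowering): no segment meets the environment; /jiekarapoegukmag/ is unchanged.
Rule 2 (intervocalic voicing): /k/ is a voiceless stop between vowels /e/ and /a/, so it voices to [g]. /p/ is a voiceless stop between vowels /a/ and /o/, so it voices to [b]. /jiekarapoegukmag/ → jiegaraboegukmag.
Rule 3 (final devoicing): /g/ is a voiced stop in word-final position, so it devoices to [k]. /jiegaraboegukmag/ → jiegaraboegukmak.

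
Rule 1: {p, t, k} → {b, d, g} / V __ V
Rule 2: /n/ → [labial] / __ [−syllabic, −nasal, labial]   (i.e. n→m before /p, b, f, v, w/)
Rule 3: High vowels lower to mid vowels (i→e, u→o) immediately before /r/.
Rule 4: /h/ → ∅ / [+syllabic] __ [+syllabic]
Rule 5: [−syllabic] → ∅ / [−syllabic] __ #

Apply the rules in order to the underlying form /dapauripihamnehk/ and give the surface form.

Rule 1 (intervocalic voicing): /p/ is a voiceless stop between vowels /a/ and /a/, so it voices to [b]. /p/ is a voiceless stop between vowels /i/ and /i/, so it voices to [b]. /dapauripihamnehk/ → dabauribihamnehk.
Rule 2 (nasal place assimilation): no segment meets the environment; /dabauribihamnehk/ is unchanged.
Rule 3 (pre-rhotic lowering): /u/ is a high vowel immediately before /r/, so it lowers to [o]. /dabauribihamnehk/ → dabaoribihamnehk.
Rule 4 (intervocalic h-deletion): /h/ occurs between vowels /i/ and /a/, so it deletes. /dabaoribihamnehk/ → dabaoribiamnehk.
Rule 5 (final cluster simplification): /k/ is the second consonant of a word-final cluster /hk/, so it deletes. /dabaoribiamnehk/ → dabaoribiamneh.

dabaoribiamneh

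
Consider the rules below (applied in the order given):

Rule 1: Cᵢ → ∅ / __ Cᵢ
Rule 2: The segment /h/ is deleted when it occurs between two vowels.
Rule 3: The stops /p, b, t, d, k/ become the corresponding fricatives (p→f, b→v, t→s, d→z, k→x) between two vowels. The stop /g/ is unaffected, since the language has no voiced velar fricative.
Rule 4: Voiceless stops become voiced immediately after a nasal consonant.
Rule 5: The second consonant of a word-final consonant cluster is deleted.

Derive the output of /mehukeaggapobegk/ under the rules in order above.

meuxeagafoveg

Rule 1 (degemination): /gg/ is a geminate; the first /g/ deletes. /mehukeaggapobegk/ → mehukeagapobegk.
Rule 2 (intervocalic h-deletion): /h/ occurs between vowels /e/ and /u/, so it deletes. /mehukeagapobegk/ → meukeagapobegk.
Rule 3 (intervocalic spirantization): /k/ is a stop between vowels /u/ and /e/, so it spirantizes to the fricative [x]. /p/ is a stop between vowels /a/ and /o/, so it spirantizes to the fricative [f]. /b/ is a stop between vowels /o/ and /e/, so it spirantizes to the fricative [v]. /meukeagapobegk/ → meuxeagafovegk.
Rule 4 (post-nasal voicing): no segment meets the environment; /meuxeagafovegk/ is unchanged.
Rule 5 (final cluster simplification): /k/ is the second consonant of a word-final cluster /gk/, so it deletes. /meuxeagafovegk/ → meuxeagafoveg.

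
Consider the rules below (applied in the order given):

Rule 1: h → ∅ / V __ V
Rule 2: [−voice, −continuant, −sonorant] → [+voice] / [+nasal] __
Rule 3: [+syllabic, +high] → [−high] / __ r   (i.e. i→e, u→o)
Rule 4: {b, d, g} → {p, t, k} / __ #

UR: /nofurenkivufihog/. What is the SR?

noforengivufiok

Rule 1 (intervocalic h-deletion): /h/ occurs between vowels /i/ and /o/, so it deletes. /nofurenkivufihog/ → nofurenkivufiog.
Rule 2 (post-nasal voicing): /k/ is a voiceless stop immediately after the nasal /n/, so it voices to [g]. /nofurenkivufiog/ → nofurengivufiog.
Rule 3 (pre-rhotic lowering): /u/ is a high vowel immediately before /r/, so it lowers to [o]. /nofurengivufiog/ → noforengivufiog.
Rule 4 (final devoicing): /g/ is a voiced stop in word-final position, so it devoices to [k]. /noforengivufiog/ → noforengivufiok.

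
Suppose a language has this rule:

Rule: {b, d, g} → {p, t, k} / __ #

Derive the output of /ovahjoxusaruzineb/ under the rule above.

ovahjoxusaruzinep

/b/ is a voiced stop in word-final position, so it devoices to [p].
Surface form: [ovahjoxusaruzinep].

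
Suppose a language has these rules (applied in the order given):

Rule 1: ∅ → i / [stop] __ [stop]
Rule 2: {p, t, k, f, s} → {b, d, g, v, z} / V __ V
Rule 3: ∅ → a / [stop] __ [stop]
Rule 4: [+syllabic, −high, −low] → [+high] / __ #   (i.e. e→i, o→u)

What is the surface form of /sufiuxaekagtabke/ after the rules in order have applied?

suviuxaegagidabigi

Rule 1 (stop-cluster i-epenthesis): /g/ and /t/ form a stop–stop cluster, so [i] is inserted between them. /b/ and /k/ form a stop–stop cluster, so [i] is inserted between them. /sufiuxaekagtabke/ → sufiuxaekagitabike.
Rule 2 (intervocalic voicing): /f/ is a voiceless obstruent between vowels /u/ and /i/, so it voices to [v]. /k/ is a voiceless obstruent between vowels /e/ and /a/, so it voices to [g]. /t/ is a voiceless obstruent between vowels /i/ and /a/, so it voices to [d]. /k/ is a voiceless obstruent between vowels /i/ and /e/, so it voices to [g]. /sufiuxaekagitabike/ → suviuxaegagidabige.
Rule 3 (stop-cluster a-epenthesis): no segment meets the environment; /suviuxaegagidabige/ is unchanged.
Rule 4 (final vowel raising): /e/ is a mid vowel in word-final position, so it raises to [i]. /suviuxaegagidabige/ → suviuxaegagidabigi.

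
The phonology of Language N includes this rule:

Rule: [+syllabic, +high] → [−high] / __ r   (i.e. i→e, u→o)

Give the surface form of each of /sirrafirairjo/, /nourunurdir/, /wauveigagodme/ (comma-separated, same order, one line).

/sirrafirairjo/: /i/ is a high vowel immediately before /r/, so it lowers to [e]. /i/ is a high vowel immediately before /r/, so it lowers to [e]. /i/ is a high vowel immediately before /r/, so it lowers to [e]. → [serraferaerjo].
/nourunurdir/: /u/ is a high vowel immediately before /r/, so it lowers to [o]. /u/ is a high vowel immediately before /r/, so it lowers to [o]. /i/ is a high vowel immediately before /r/, so it lowers to [e]. → [noorunorder].
/wauveigagodme/: the rule's environment is not met; surfaces unchanged as [wauveigagodme].

serraferaerjo, noorunorder, wauveigagodme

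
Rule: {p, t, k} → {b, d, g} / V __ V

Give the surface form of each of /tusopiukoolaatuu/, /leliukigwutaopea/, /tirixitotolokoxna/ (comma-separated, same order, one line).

tusobiugoolaaduu, leliugigwudaobea, tirixidodologoxna

/tusopiukoolaatuu/: /p/ is a voiceless stop between vowels /o/ and /i/, so it voices to [b]. /k/ is a voiceless stop between vowels /u/ and /o/, so it voices to [g]. /t/ is a voiceless stop between vowels /a/ and /u/, so it voices to [d]. → [tusobiugoolaaduu].
/leliukigwutaopea/: /k/ is a voiceless stop between vowels /u/ and /i/, so it voices to [g]. /t/ is a voiceless stop between vowels /u/ and /a/, so it voices to [d]. /p/ is a voiceless stop between vowels /o/ and /e/, so it voices to [b]. → [leliugigwudaobea].
/tirixitotolokoxna/: /t/ is a voiceless stop between vowels /i/ and /o/, so it voices to [d]. /t/ is a voiceless stop between vowels /o/ and /o/, so it voices to [d]. /k/ is a voiceless stop between vowels /o/ and /o/, so it voices to [g]. → [tirixidodologoxna].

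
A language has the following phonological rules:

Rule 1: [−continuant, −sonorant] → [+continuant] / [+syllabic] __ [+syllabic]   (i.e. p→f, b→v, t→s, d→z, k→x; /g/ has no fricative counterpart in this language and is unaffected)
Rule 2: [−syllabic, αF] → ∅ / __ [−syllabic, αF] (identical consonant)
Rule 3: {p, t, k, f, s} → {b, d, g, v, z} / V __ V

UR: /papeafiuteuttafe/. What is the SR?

paveaviuzeudave

Rule 1 (intervocalic spirantization): /p/ is a stop between vowels /a/ and /e/, so it spirantizes to the fricative [f]. /t/ is a stop between vowels /u/ and /e/, so it spirantizes to the fricative [s]. /papeafiuteuttafe/ → pafeafiuseuttafe.
Rule 2 (degemination): /tt/ is a geminate; the first /t/ deletes. /pafeafiuseuttafe/ → pafeafiuseutafe.
Rule 3 (intervocalic voicing): /f/ is a voiceless obstruent between vowels /a/ and /e/, so it voices to [v]. /f/ is a voiceless obstruent between vowels /a/ and /i/, so it voices to [v]. /s/ is a voiceless obstruent between vowels /u/ and /e/, so it voices to [z]. /t/ is a voiceless obstruent between vowels /u/ and /a/, so it voices to [d]. /f/ is a voiceless obstruent between vowels /a/ and /e/, so it voices to [v]. /pafeafiuseutafe/ → paveaviuzeudave.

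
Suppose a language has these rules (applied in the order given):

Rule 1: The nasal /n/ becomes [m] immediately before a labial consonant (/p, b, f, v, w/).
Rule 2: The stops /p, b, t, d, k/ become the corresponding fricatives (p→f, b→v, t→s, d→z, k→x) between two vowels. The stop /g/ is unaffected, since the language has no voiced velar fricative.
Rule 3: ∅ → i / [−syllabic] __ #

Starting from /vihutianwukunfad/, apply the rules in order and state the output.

vihusiamwuxumfadi

Rule 1 (nasal place assimilation): /n/ precedes the labial consonant /w/, so it assimilates in place to [m]. /n/ precedes the labial consonant /f/, so it assimilates in place to [m]. /vihutianwukunfad/ → vihutiamwukumfad.
Rule 2 (intervocalic spirantization): /t/ is a stop between vowels /u/ and /i/, so it spirantizes to the fricative [s]. /k/ is a stop between vowels /u/ and /u/, so it spirantizes to the fricative [x]. /vihutiamwukumfad/ → vihusiamwuxumfad.
Rule 3 (final i-epenthesis): the form ends in the consonant /d/, so [i] is inserted word-finally. /vihusiamwuxumfad/ → vihusiamwuxumfadi.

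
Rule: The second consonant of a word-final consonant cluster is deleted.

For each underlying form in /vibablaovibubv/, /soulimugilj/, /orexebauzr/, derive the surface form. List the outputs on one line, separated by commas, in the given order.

/vibablaovibubv/: /v/ is the second consonant of a word-final cluster /bv/, so it deletes. → [vibablaovibub].
/soulimugilj/: /j/ is the second consonant of a word-final cluster /lj/, so it deletes. → [soulimugil].
/orexebauzr/: /r/ is the second consonant of a word-final cluster /zr/, so it deletes. → [orexebauz].

vibablaovibub, soulimugil, orexebauz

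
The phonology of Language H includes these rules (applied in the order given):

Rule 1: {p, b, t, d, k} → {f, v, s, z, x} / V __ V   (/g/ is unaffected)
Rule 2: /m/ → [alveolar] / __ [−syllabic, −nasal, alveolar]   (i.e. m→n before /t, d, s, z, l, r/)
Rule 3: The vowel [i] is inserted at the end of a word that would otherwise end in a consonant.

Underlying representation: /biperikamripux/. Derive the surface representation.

Rule 1 (intervocalic spirantization): /p/ is a stop between vowels /i/ and /e/, so it spirantizes to the fricative [f]. /k/ is a stop between vowels /i/ and /a/, so it spirantizes to the fricative [x]. /p/ is a stop between vowels /i/ and /u/, so it spirantizes to the fricative [f]. /biperikamripux/ → biferixamrifux.
Rule 2 (nasal place assimilation): /m/ precedes the alveolar consonant /r/, so it assimilates in place to [n]. /biferixamrifux/ → biferixanrifux.
Rule 3 (final i-epenthesis): the form ends in the consonant /x/, so [i] is inserted word-finally. /biferixanrifux/ → biferixanrifuxi.

biferixanrifuxi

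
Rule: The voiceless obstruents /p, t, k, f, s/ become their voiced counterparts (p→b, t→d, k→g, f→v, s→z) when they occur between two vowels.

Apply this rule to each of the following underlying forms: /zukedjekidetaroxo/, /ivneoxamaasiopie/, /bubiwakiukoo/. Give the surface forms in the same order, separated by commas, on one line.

/zukedjekidetaroxo/: /k/ is a voiceless obstruent between vowels /u/ and /e/, so it voices to [g]. /k/ is a voiceless obstruent between vowels /e/ and /i/, so it voices to [g]. /t/ is a voiceless obstruent between vowels /e/ and /a/, so it voices to [d]. → [zugedjegidedaroxo].
/ivneoxamaasiopie/: /s/ is a voiceless obstruent between vowels /a/ and /i/, so it voices to [z]. /p/ is a voiceless obstruent between vowels /o/ and /i/, so it voices to [b]. → [ivneoxamaaziobie].
/bubiwakiukoo/: /k/ is a voiceless obstruent between vowels /a/ and /i/, so it voices to [g]. /k/ is a voiceless obstruent between vowels /u/ and /o/, so it voices to [g]. → [bubiwagiugoo].

zugedjegidedaroxo, ivneoxamaaziobie, bubiwagiugoo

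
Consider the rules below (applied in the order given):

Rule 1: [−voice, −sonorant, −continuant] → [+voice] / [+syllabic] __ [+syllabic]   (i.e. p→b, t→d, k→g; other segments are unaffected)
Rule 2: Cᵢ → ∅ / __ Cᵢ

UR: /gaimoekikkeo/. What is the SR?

Rule 1 (intervocalic voicing): /k/ is a voiceless stop between vowels /e/ and /i/, so it voices to [g]. /gaimoekikkeo/ → gaimoegikkeo.
Rule 2 (degemination): /kk/ is a geminate; the first /k/ deletes. /gaimoegikkeo/ → gaimoegikeo.

gaimoegikeo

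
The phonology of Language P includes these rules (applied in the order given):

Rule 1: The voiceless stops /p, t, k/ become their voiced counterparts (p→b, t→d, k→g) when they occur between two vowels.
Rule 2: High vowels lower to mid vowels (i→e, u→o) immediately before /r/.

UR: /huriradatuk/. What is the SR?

horeradaduk

Rule 1 (intervocalic voicing): /t/ is a voiceless stop between vowels /a/ and /u/, so it voices to [d]. /huriradatuk/ → huriradaduk.
Rule 2 (pre-rhotic lowering): /u/ is a high vowel immediately before /r/, so it lowers to [o]. /i/ is a high vowel immediately before /r/, so it lowers to [e]. /huriradaduk/ → horeradaduk.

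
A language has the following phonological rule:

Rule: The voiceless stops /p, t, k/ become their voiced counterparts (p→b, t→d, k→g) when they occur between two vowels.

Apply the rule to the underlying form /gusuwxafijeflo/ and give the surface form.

gusuwxafijeflo

No segment of /gusuwxafijeflo/ meets the structural description of the rule, so the form surfaces unchanged.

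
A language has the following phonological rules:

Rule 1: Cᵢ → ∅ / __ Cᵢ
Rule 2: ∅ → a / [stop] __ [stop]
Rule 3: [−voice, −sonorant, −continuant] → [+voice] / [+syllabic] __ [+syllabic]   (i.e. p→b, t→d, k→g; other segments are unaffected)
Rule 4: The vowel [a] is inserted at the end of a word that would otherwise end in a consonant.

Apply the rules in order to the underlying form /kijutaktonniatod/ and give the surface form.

kijudagadoniadoda

Rule 1 (degemination): /nn/ is a geminate; the first /n/ deletes. /kijutaktonniatod/ → kijutaktoniatod.
Rule 2 (stop-cluster a-epenthesis): /k/ and /t/ form a stop–stop cluster, so [a] is inserted between them. /kijutaktoniatod/ → kijutakatoniatod.
Rule 3 (intervocalic voicing): /t/ is a voiceless stop between vowels /u/ and /a/, so it voices to [d]. /k/ is a voiceless stop between vowels /a/ and /a/, so it voices to [g]. /t/ is a voiceless stop between vowels /a/ and /o/, so it voices to [d]. /t/ is a voiceless stop between vowels /a/ and /o/, so it voices to [d]. /kijutakatoniatod/ → kijudagadoniadod.
Rule 4 (final a-epenthesis): the form ends in the consonant /d/, so [a] is inserted word-finally. /kijudagadoniadod/ → kijudagadoniadoda.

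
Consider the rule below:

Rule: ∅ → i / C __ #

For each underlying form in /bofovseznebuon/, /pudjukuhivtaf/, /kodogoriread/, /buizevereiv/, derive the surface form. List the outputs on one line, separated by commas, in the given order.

bofovseznebuoni, pudjukuhivtafi, kodogorireadi, buizevereivi

/bofovseznebuon/: the form ends in the consonant /n/, so [i] is inserted word-finally. → [bofovseznebuoni].
/pudjukuhivtaf/: the form ends in the consonant /f/, so [i] is inserted word-finally. → [pudjukuhivtafi].
/kodogoriread/: the form ends in the consonant /d/, so [i] is inserted word-finally. → [kodogorireadi].
/buizevereiv/: the form ends in the consonant /v/, so [i] is inserted word-finally. → [buizevereivi].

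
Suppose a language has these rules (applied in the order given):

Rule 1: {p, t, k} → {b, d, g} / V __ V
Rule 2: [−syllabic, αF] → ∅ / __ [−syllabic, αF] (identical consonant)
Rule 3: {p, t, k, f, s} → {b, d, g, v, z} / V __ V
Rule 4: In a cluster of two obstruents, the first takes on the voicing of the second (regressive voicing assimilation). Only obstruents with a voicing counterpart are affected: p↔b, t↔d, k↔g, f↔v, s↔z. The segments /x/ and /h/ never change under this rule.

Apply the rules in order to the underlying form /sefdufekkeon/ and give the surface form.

Rule 1 (intervocalic voicing): no segment meets the environment; /sefdufekkeon/ is unchanged.
Rule 2 (degemination): /kk/ is a geminate; the first /k/ deletes. /sefdufekkeon/ → sefdufekeon.
Rule 3 (intervocalic voicing): /f/ is a voiceless obstruent between vowels /u/ and /e/, so it voices to [v]. /k/ is a voiceless obstruent between vowels /e/ and /e/, so it voices to [g]. /sefdufekeon/ → sefduvegeon.
Rule 4 (regressive voicing assimilation): /f/ precedes the voiced obstruent /d/, so it voices to [v] by assimilation. /sefduvegeon/ → sevduvegeon.

sevduvegeon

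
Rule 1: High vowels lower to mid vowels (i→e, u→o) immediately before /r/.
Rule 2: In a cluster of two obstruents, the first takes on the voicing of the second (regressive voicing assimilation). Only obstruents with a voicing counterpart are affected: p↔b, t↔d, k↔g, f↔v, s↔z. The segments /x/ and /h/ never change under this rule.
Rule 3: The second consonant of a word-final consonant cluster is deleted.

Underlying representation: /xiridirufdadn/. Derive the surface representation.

Rule 1 (pre-rhotic lowering): /i/ is a high vowel immediately before /r/, so it lowers to [e]. /i/ is a high vowel immediately before /r/, so it lowers to [e]. /xiridirufdadn/ → xeriderufdadn.
Rule 2 (regressive voicing assimilation): /f/ precedes the voiced obstruent /d/, so it voices to [v] by assimilation. /xeriderufdadn/ → xerideruvdadn.
Rule 3 (final cluster simplification): /n/ is the second consonant of a word-final cluster /dn/, so it deletes. /xerideruvdadn/ → xerideruvdad.

xerideruvdad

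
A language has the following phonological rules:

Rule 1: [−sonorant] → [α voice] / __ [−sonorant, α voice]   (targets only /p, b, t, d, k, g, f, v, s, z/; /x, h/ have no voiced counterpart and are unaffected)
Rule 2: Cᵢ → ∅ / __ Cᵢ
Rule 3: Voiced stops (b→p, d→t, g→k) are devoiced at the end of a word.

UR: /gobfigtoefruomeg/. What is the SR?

Rule 1 (regressive voicing assimilation): /b/ precedes the voiceless obstruent /f/, so it devoices to [p] by assimilation. /g/ precedes the voiceless obstruent /t/, so it devoices to [k] by assimilation. /gobfigtoefruomeg/ → gopfiktoefruomeg.
Rule 2 (degemination): no segment meets the environment; /gopfiktoefruomeg/ is unchanged.
Rule 3 (final devoicing): /g/ is a voiced stop in word-final position, so it devoices to [k]. /gopfiktoefruomeg/ → gopfiktoefruomek.

gopfiktoefruomek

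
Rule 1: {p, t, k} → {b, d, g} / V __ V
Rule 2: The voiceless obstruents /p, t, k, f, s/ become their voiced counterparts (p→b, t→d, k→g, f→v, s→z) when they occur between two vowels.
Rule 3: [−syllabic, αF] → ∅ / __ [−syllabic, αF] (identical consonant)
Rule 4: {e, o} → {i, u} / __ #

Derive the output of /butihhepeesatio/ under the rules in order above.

Rule 1 (intervocalic voicing): /t/ is a voiceless stop between vowels /u/ and /i/, so it voices to [d]. /p/ is a voiceless stop between vowels /e/ and /e/, so it voices to [b]. /t/ is a voiceless stop between vowels /a/ and /i/, so it voices to [d]. /butihhepeesatio/ → budihhebeesadio.
Rule 2 (intervocalic voicing): /s/ is a voiceless obstruent between vowels /e/ and /a/, so it voices to [z]. /budihhebeesadio/ → budihhebeezadio.
Rule 3 (degemination): /hh/ is a geminate; the first /h/ deletes. /budihhebeezadio/ → budihebeezadio.
Rule 4 (final vowel raising): /o/ is a mid vowel in word-final position, so it raises to [u]. /budihebeezadio/ → budihebeezadiu.

budihebeezadiu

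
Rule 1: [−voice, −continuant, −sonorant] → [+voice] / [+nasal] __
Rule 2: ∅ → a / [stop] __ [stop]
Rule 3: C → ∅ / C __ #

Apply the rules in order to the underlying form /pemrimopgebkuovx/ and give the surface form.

pemrimopagebakuov

Rule 1 (post-nasal voicing): no segment meets the environment; /pemrimopgebkuovx/ is unchanged.
Rule 2 (stop-cluster a-epenthesis): /p/ and /g/ form a stop–stop cluster, so [a] is inserted between them. /b/ and /k/ form a stop–stop cluster, so [a] is inserted between them. /pemrimopgebkuovx/ → pemrimopagebakuovx.
Rule 3 (final cluster simplification): /x/ is the second consonant of a word-final cluster /vx/, so it deletes. /pemrimopagebakuovx/ → pemrimopagebakuov.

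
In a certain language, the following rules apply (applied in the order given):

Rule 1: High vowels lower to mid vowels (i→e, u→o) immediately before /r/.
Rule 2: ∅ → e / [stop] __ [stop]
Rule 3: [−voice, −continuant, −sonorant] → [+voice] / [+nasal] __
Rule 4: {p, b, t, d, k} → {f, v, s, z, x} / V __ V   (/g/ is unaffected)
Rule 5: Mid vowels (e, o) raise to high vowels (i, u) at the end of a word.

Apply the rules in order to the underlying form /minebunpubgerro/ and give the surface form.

Rule 1 (pre-rhotic lowering): no segment meets the environment; /minebunpubgerro/ is unchanged.
Rule 2 (stop-cluster e-epenthesis): /b/ and /g/ form a stop–stop cluster, so [e] is inserted between them. /minebunpubgerro/ → minebunpubegerro.
Rule 3 (post-nasal voicing): /p/ is a voiceless stop immediately after the nasal /n/, so it voices to [b]. /minebunpubegerro/ → minebunbubegerro.
Rule 4 (intervocalic spirantization): /b/ is a stop between vowels /e/ and /u/, so it spirantizes to the fricative [v]. /b/ is a stop between vowels /u/ and /e/, so it spirantizes to the fricative [v]. /minebunbubegerro/ → minevunbuvegerro.
Rule 5 (final vowel raising): /o/ is a mid vowel in word-final position, so it raises to [u]. /minevunbuvegerro/ → minevunbuvegerru.

minevunbuvegerru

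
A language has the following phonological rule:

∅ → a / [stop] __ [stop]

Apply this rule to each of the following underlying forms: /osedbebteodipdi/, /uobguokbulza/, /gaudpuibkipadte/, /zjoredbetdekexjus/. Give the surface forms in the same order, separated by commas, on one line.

osedabebateodipadi, uobaguokabulza, gaudapuibakipadate, zjoredabetadekexjus

/osedbebteodipdi/: /d/ and /b/ form a stop–stop cluster, so [a] is inserted between them. /b/ and /t/ form a stop–stop cluster, so [a] is inserted between them. /p/ and /d/ form a stop–stop cluster, so [a] is inserted between them. → [osedabebateodipadi].
/uobguokbulza/: /b/ and /g/ form a stop–stop cluster, so [a] is inserted between them. /k/ and /b/ form a stop–stop cluster, so [a] is inserted between them. → [uobaguokabulza].
/gaudpuibkipadte/: /d/ and /p/ form a stop–stop cluster, so [a] is inserted between them. /b/ and /k/ form a stop–stop cluster, so [a] is inserted between them. /d/ and /t/ form a stop–stop cluster, so [a] is inserted between them. → [gaudapuibakipadate].
/zjoredbetdekexjus/: /d/ and /b/ form a stop–stop cluster, so [a] is inserted between them. /t/ and /d/ form a stop–stop cluster, so [a] is inserted between them. → [zjoredabetadekexjus].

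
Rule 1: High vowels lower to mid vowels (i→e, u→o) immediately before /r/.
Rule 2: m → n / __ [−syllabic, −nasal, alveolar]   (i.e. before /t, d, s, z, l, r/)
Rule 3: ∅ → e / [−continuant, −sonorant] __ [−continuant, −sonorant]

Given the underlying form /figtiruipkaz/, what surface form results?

Rule 1 (pre-rhotic lowering): /i/ is a high vowel immediately before /r/, so it lowers to [e]. /figtiruipkaz/ → figteruipkaz.
Rule 2 (nasal place assimilation): no segment meets the environment; /figteruipkaz/ is unchanged.
Rule 3 (stop-cluster e-epenthesis): /g/ and /t/ form a stop–stop cluster, so [e] is inserted between them. /p/ and /k/ form a stop–stop cluster, so [e] is inserted between them. /figteruipkaz/ → figeteruipekaz.

figeteruipekaz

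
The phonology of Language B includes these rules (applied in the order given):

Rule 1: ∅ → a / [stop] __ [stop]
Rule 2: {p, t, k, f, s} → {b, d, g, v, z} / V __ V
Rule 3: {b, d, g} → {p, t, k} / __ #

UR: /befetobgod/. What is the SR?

bevedobagot

Rule 1 (stop-cluster a-epenthesis): /b/ and /g/ form a stop–stop cluster, so [a] is inserted between them. /befetobgod/ → befetobagod.
Rule 2 (intervocalic voicing): /f/ is a voiceless obstruent between vowels /e/ and /e/, so it voices to [v]. /t/ is a voiceless obstruent between vowels /e/ and /o/, so it voices to [d]. /befetobagod/ → bevedobagod.
Rule 3 (final devoicing): /d/ is a voiced stop in word-final position, so it devoices to [t]. /bevedobagod/ → bevedobagot.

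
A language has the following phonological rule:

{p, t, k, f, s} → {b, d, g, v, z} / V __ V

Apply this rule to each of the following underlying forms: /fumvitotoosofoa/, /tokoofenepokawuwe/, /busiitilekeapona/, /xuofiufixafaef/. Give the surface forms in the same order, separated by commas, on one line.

/fumvitotoosofoa/: /t/ is a voiceless obstruent between vowels /i/ and /o/, so it voices to [d]. /t/ is a voiceless obstruent between vowels /o/ and /o/, so it voices to [d]. /s/ is a voiceless obstruent between vowels /o/ and /o/, so it voices to [z]. /f/ is a voiceless obstruent between vowels /o/ and /o/, so it voices to [v]. → [fumvidodoozovoa].
/tokoofenepokawuwe/: /k/ is a voiceless obstruent between vowels /o/ and /o/, so it voices to [g]. /f/ is a voiceless obstruent between vowels /o/ and /e/, so it voices to [v]. /p/ is a voiceless obstruent between vowels /e/ and /o/, so it voices to [b]. /k/ is a voiceless obstruent between vowels /o/ and /a/, so it voices to [g]. → [togoovenebogawuwe].
/busiitilekeapona/: /s/ is a voiceless obstruent between vowels /u/ and /i/, so it voices to [z]. /t/ is a voiceless obstruent between vowels /i/ and /i/, so it voices to [d]. /k/ is a voiceless obstruent between vowels /e/ and /e/, so it voices to [g]. /p/ is a voiceless obstruent between vowels /a/ and /o/, so it voices to [b]. → [buziidilegeabona].
/xuofiufixafaef/: /f/ is a voiceless obstruent between vowels /o/ and /i/, so it voices to [v]. /f/ is a voiceless obstruent between vowels /u/ and /i/, so it voices to [v]. /f/ is a voiceless obstruent between vowels /a/ and /a/, so it voices to [v]. → [xuoviuvixavaef].

fumvidodoozovoa, togoovenebogawuwe, buziidilegeabona, xuoviuvixavaef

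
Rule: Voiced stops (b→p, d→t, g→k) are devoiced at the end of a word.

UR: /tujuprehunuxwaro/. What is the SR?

No segment of /tujuprehunuxwaro/ meets the structural description of the rule, so the form surfaces unchanged.

tujuprehunuxwaro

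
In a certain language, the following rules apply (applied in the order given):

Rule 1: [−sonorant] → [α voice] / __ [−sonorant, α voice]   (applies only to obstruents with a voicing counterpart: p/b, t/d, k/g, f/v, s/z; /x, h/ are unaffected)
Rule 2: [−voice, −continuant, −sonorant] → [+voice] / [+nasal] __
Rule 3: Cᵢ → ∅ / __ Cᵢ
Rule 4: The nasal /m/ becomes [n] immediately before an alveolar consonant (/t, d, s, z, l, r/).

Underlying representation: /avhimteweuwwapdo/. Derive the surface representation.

Rule 1 (regressive voicing assimilation): /v/ precedes the voiceless obstruent /h/, so it devoices to [f] by assimilation. /p/ precedes the voiced obstruent /d/, so it voices to [b] by assimilation. /avhimteweuwwapdo/ → afhimteweuwwabdo.
Rule 2 (post-nasal voicing): /t/ is a voiceless stop immediately after the nasal /m/, so it voices to [d]. /afhimteweuwwabdo/ → afhimdeweuwwabdo.
Rule 3 (degemination): /ww/ is a geminate; the first /w/ deletes. /afhimdeweuwwabdo/ → afhimdeweuwabdo.
Rule 4 (nasal place assimilation): /m/ precedes the alveolar consonant /d/, so it assimilates in place to [n]. /afhimdeweuwabdo/ → afhindeweuwabdo.

afhindeweuwabdo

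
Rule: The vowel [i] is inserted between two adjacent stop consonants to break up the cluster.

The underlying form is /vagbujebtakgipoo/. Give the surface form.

vagibujebitakigipoo

/g/ and /b/ form a stop–stop cluster, so [i] is inserted between them.
/b/ and /t/ form a stop–stop cluster, so [i] is inserted between them.
/k/ and /g/ form a stop–stop cluster, so [i] is inserted between them.
Surface form: [vagibujebitakigipoo].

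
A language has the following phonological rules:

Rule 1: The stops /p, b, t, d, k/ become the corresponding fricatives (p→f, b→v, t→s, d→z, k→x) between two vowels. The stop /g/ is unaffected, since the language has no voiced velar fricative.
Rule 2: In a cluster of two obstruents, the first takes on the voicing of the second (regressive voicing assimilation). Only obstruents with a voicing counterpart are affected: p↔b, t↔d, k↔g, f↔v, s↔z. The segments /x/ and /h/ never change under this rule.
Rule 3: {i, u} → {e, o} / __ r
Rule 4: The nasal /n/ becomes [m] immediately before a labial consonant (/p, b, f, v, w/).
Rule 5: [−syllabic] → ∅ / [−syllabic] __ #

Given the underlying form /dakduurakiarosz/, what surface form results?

Rule 1 (intervocalic spirantization): /k/ is a stop between vowels /a/ and /i/, so it spirantizes to the fricative [x]. /dakduurakiarosz/ → dakduuraxiarosz.
Rule 2 (regressive voicing assimilation): /k/ precedes the voiced obstruent /d/, so it voices to [g] by assimilation. /s/ precedes the voiced obstruent /z/, so it voices to [z] by assimilation. /dakduuraxiarosz/ → dagduuraxiarozz.
Rule 3 (pre-rhotic lowering): /u/ is a high vowel immediately before /r/, so it lowers to [o]. /dagduuraxiarozz/ → dagduoraxiarozz.
Rule 4 (nasal place assimilation): no segment meets the environment; /dagduoraxiarozz/ is unchanged.
Rule 5 (final cluster simplification): /z/ is the second consonant of a word-final cluster /zz/, so it deletes. /dagduoraxiarozz/ → dagduoraxiaroz.

dagduoraxiaroz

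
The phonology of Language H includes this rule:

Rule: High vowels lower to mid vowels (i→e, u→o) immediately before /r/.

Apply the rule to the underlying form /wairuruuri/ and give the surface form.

waeroruori

/i/ is a high vowel immediately before /r/, so it lowers to [e].
/u/ is a high vowel immediately before /r/, so it lowers to [o].
/u/ is a high vowel immediately before /r/, so it lowers to [o].
Surface form: [waeroruori].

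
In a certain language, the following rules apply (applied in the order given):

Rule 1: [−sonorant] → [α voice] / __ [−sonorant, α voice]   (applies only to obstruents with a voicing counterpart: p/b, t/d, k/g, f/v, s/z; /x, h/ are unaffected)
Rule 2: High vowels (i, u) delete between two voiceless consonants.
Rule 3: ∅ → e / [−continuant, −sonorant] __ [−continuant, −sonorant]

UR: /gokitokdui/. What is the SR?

goketogedui

Rule 1 (regressive voicing assimilation): /k/ precedes the voiced obstruent /d/, so it voices to [g] by assimilation. /gokitokdui/ → gokitogdui.
Rule 2 (high vowel syncope): /i/ is a high vowel flanked by voiceless consonants /k/ and /t/, so it deletes. /gokitogdui/ → goktogdui.
Rule 3 (stop-cluster e-epenthesis): /k/ and /t/ form a stop–stop cluster, so [e] is inserted between them. /g/ and /d/ form a stop–stop cluster, so [e] is inserted between them. /goktogdui/ → goketogedui.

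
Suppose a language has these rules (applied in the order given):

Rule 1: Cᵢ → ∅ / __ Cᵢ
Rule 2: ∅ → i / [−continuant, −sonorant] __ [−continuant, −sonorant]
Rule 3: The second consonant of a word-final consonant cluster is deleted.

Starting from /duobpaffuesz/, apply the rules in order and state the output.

Rule 1 (degemination): /ff/ is a geminate; the first /f/ deletes. /duobpaffuesz/ → duobpafuesz.
Rule 2 (stop-cluster i-epenthesis): /b/ and /p/ form a stop–stop cluster, so [i] is inserted between them. /duobpafuesz/ → duobipafuesz.
Rule 3 (final cluster simplification): /z/ is the second consonant of a word-final cluster /sz/, so it deletes. /duobipafuesz/ → duobipafues.

duobipafues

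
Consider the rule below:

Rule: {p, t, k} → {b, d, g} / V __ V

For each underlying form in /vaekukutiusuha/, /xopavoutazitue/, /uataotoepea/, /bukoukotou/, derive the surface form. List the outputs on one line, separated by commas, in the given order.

vaegugudiusuha, xobavoudazidue, uadaodoebea, bugougodou

/vaekukutiusuha/: /k/ is a voiceless stop between vowels /e/ and /u/, so it voices to [g]. /k/ is a voiceless stop between vowels /u/ and /u/, so it voices to [g]. /t/ is a voiceless stop between vowels /u/ and /i/, so it voices to [d]. → [vaegugudiusuha].
/xopavoutazitue/: /p/ is a voiceless stop between vowels /o/ and /a/, so it voices to [b]. /t/ is a voiceless stop between vowels /u/ and /a/, so it voices to [d]. /t/ is a voiceless stop between vowels /i/ and /u/, so it voices to [d]. → [xobavoudazidue].
/uataotoepea/: /t/ is a voiceless stop between vowels /a/ and /a/, so it voices to [d]. /t/ is a voiceless stop between vowels /o/ and /o/, so it voices to [d]. /p/ is a voiceless stop between vowels /e/ and /e/, so it voices to [b]. → [uadaodoebea].
/bukoukotou/: /k/ is a voiceless stop between vowels /u/ and /o/, so it voices to [g]. /k/ is a voiceless stop between vowels /u/ and /o/, so it voices to [g]. /t/ is a voiceless stop between vowels /o/ and /o/, so it voices to [d]. → [bugougodou].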